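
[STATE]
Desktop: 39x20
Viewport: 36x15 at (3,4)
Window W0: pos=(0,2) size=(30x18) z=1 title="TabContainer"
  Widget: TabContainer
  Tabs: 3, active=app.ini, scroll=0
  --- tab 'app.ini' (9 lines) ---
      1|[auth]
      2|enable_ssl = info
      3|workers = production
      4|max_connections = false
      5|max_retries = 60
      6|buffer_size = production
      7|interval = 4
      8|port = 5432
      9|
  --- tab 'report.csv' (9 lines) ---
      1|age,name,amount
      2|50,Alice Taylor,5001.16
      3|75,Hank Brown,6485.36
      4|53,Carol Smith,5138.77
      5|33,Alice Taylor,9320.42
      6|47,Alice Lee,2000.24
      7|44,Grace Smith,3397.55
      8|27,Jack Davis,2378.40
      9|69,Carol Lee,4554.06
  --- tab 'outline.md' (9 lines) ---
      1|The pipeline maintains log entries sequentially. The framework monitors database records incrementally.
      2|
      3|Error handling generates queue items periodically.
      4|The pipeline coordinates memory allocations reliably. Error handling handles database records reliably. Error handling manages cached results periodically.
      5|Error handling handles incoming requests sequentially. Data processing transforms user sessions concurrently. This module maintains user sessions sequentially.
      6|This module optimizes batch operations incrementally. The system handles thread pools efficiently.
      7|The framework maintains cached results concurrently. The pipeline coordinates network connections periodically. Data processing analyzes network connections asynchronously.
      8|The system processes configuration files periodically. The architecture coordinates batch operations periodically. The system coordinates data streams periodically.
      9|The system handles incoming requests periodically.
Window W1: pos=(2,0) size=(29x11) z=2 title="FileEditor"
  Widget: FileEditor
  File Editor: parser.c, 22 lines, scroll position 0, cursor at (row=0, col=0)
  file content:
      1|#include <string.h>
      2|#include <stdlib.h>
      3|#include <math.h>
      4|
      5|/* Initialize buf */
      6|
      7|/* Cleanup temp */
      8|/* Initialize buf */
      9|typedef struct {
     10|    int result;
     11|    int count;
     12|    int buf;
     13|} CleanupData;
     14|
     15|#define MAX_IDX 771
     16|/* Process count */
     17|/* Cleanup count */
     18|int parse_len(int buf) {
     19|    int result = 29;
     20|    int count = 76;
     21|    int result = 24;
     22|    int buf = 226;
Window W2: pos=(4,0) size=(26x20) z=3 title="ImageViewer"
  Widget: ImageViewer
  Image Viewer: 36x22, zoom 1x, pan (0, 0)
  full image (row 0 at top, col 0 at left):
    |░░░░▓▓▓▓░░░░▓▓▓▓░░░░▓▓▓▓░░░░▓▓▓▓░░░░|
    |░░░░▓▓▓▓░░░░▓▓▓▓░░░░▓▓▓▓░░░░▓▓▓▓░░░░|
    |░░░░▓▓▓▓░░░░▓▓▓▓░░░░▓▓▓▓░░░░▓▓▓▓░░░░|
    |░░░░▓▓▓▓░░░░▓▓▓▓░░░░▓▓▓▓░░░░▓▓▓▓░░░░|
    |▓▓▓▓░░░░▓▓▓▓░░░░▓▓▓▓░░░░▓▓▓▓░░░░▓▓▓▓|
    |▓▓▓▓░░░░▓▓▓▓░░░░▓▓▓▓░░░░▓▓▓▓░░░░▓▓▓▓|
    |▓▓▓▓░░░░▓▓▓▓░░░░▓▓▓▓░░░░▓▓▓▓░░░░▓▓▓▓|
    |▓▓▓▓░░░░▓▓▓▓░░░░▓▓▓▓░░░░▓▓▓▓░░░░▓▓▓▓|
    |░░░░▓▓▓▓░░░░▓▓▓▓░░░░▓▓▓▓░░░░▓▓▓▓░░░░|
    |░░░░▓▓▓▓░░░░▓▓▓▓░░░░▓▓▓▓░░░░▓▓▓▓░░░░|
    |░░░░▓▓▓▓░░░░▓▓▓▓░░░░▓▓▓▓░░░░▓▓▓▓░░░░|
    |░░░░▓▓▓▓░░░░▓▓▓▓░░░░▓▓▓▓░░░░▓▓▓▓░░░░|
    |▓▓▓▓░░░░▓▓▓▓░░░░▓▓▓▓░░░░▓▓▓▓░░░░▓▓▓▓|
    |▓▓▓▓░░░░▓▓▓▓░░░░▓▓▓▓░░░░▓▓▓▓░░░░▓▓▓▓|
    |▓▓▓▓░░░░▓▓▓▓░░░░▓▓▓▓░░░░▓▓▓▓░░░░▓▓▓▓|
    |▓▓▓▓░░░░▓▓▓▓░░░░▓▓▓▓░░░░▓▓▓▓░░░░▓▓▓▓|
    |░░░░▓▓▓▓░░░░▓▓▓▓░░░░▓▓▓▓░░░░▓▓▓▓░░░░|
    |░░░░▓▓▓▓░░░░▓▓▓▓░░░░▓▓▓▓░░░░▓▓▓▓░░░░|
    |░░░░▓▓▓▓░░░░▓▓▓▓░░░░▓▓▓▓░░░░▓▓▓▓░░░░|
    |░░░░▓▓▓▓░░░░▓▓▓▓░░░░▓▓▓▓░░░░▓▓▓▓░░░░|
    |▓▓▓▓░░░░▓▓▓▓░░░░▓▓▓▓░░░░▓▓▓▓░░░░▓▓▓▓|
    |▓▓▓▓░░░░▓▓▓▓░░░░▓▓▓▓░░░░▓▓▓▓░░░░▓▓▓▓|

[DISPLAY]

#┃░░░░▓▓▓▓░░░░▓▓▓▓░░░░▓▓▓▓┃┃        
#┃░░░░▓▓▓▓░░░░▓▓▓▓░░░░▓▓▓▓┃┃        
 ┃░░░░▓▓▓▓░░░░▓▓▓▓░░░░▓▓▓▓┃┃        
/┃▓▓▓▓░░░░▓▓▓▓░░░░▓▓▓▓░░░░┃┃        
 ┃▓▓▓▓░░░░▓▓▓▓░░░░▓▓▓▓░░░░┃┃        
/┃▓▓▓▓░░░░▓▓▓▓░░░░▓▓▓▓░░░░┃┃        
━┃▓▓▓▓░░░░▓▓▓▓░░░░▓▓▓▓░░░░┃┛        
x┃░░░░▓▓▓▓░░░░▓▓▓▓░░░░▓▓▓▓┃         
f┃░░░░▓▓▓▓░░░░▓▓▓▓░░░░▓▓▓▓┃         
t┃░░░░▓▓▓▓░░░░▓▓▓▓░░░░▓▓▓▓┃         
r┃░░░░▓▓▓▓░░░░▓▓▓▓░░░░▓▓▓▓┃         
 ┃▓▓▓▓░░░░▓▓▓▓░░░░▓▓▓▓░░░░┃         
 ┃▓▓▓▓░░░░▓▓▓▓░░░░▓▓▓▓░░░░┃         
 ┃▓▓▓▓░░░░▓▓▓▓░░░░▓▓▓▓░░░░┃         
 ┃▓▓▓▓░░░░▓▓▓▓░░░░▓▓▓▓░░░░┃         


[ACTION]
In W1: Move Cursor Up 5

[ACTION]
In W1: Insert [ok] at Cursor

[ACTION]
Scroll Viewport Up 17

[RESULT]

━┏━━━━━━━━━━━━━━━━━━━━━━━━┓┓        
 ┃ ImageViewer            ┃┃        
─┠────────────────────────┨┨        
o┃░░░░▓▓▓▓░░░░▓▓▓▓░░░░▓▓▓▓┃┃        
#┃░░░░▓▓▓▓░░░░▓▓▓▓░░░░▓▓▓▓┃┃        
#┃░░░░▓▓▓▓░░░░▓▓▓▓░░░░▓▓▓▓┃┃        
 ┃░░░░▓▓▓▓░░░░▓▓▓▓░░░░▓▓▓▓┃┃        
/┃▓▓▓▓░░░░▓▓▓▓░░░░▓▓▓▓░░░░┃┃        
 ┃▓▓▓▓░░░░▓▓▓▓░░░░▓▓▓▓░░░░┃┃        
/┃▓▓▓▓░░░░▓▓▓▓░░░░▓▓▓▓░░░░┃┃        
━┃▓▓▓▓░░░░▓▓▓▓░░░░▓▓▓▓░░░░┃┛        
x┃░░░░▓▓▓▓░░░░▓▓▓▓░░░░▓▓▓▓┃         
f┃░░░░▓▓▓▓░░░░▓▓▓▓░░░░▓▓▓▓┃         
t┃░░░░▓▓▓▓░░░░▓▓▓▓░░░░▓▓▓▓┃         
r┃░░░░▓▓▓▓░░░░▓▓▓▓░░░░▓▓▓▓┃         


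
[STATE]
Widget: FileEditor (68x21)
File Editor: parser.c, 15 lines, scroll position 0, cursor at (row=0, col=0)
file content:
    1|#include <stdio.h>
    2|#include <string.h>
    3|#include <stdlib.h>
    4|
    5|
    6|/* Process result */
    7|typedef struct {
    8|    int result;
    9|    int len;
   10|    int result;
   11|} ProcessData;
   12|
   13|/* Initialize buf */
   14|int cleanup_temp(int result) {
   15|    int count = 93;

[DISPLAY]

█include <stdio.h>                                                 ▲
#include <string.h>                                                █
#include <stdlib.h>                                                ░
                                                                   ░
                                                                   ░
/* Process result */                                               ░
typedef struct {                                                   ░
    int result;                                                    ░
    int len;                                                       ░
    int result;                                                    ░
} ProcessData;                                                     ░
                                                                   ░
/* Initialize buf */                                               ░
int cleanup_temp(int result) {                                     ░
    int count = 93;                                                ░
                                                                   ░
                                                                   ░
                                                                   ░
                                                                   ░
                                                                   ░
                                                                   ▼


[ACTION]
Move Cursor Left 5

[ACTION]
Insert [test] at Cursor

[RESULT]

test█include <stdio.h>                                             ▲
#include <string.h>                                                █
#include <stdlib.h>                                                ░
                                                                   ░
                                                                   ░
/* Process result */                                               ░
typedef struct {                                                   ░
    int result;                                                    ░
    int len;                                                       ░
    int result;                                                    ░
} ProcessData;                                                     ░
                                                                   ░
/* Initialize buf */                                               ░
int cleanup_temp(int result) {                                     ░
    int count = 93;                                                ░
                                                                   ░
                                                                   ░
                                                                   ░
                                                                   ░
                                                                   ░
                                                                   ▼


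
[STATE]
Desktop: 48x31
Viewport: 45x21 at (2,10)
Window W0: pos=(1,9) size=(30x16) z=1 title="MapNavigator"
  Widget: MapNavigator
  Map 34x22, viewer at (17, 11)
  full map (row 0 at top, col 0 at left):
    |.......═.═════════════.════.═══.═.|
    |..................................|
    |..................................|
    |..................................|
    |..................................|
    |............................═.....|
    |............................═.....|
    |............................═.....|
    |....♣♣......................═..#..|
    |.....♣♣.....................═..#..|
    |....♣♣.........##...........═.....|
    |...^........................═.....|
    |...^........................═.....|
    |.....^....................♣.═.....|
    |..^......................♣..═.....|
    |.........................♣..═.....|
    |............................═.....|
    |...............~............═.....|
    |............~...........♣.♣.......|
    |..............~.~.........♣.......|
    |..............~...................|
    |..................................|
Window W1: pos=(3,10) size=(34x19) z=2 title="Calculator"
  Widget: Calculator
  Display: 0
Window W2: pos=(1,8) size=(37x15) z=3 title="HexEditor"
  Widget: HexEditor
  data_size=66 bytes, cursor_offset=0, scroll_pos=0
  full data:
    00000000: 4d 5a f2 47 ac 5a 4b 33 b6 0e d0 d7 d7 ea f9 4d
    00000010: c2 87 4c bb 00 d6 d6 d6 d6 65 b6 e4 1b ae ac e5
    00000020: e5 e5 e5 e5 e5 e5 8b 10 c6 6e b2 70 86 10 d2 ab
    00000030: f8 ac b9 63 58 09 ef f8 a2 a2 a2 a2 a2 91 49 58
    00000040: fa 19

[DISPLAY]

───────────────────────────────────┨         
00000000  4D 5a f2 47 ac 5a 4b 33  ┃         
00000010  c2 87 4c bb 00 d6 d6 d6  ┃         
00000020  e5 e5 e5 e5 e5 e5 8b 10  ┃         
00000030  f8 ac b9 63 58 09 ef f8  ┃         
00000040  fa 19                    ┃         
                                   ┃         
                                   ┃         
                                   ┃         
                                   ┃         
                                   ┃         
                                   ┃         
━━━━━━━━━━━━━━━━━━━━━━━━━━━━━━━━━━━┛         
.┃│ C │ MC│ MR│ M+│               ┃          
━┃└───┴───┴───┴───┘               ┃          
 ┃                                ┃          
 ┃                                ┃          
 ┃                                ┃          
 ┗━━━━━━━━━━━━━━━━━━━━━━━━━━━━━━━━┛          
                                             
                                             


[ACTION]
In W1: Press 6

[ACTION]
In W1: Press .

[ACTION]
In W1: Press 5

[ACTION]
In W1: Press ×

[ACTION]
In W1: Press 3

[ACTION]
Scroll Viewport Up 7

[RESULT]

                                             
                                             
                                             
                                             
                                             
━━━━━━━━━━━━━━━━━━━━━━━━━━━━━━━━━━━┓         
 HexEditor                         ┃         
───────────────────────────────────┨         
00000000  4D 5a f2 47 ac 5a 4b 33  ┃         
00000010  c2 87 4c bb 00 d6 d6 d6  ┃         
00000020  e5 e5 e5 e5 e5 e5 8b 10  ┃         
00000030  f8 ac b9 63 58 09 ef f8  ┃         
00000040  fa 19                    ┃         
                                   ┃         
                                   ┃         
                                   ┃         
                                   ┃         
                                   ┃         
                                   ┃         
━━━━━━━━━━━━━━━━━━━━━━━━━━━━━━━━━━━┛         
.┃│ C │ MC│ MR│ M+│               ┃          


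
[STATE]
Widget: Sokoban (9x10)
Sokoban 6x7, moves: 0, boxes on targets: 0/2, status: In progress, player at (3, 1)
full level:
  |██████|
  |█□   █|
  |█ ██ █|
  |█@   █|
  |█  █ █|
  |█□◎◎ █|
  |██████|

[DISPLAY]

██████   
█□   █   
█ ██ █   
█@   █   
█  █ █   
█□◎◎ █   
██████   
Moves: 0 
         
         


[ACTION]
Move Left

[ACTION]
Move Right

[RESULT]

██████   
█□   █   
█ ██ █   
█ @  █   
█  █ █   
█□◎◎ █   
██████   
Moves: 1 
         
         


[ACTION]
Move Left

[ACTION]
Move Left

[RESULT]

██████   
█□   █   
█ ██ █   
█@   █   
█  █ █   
█□◎◎ █   
██████   
Moves: 2 
         
         


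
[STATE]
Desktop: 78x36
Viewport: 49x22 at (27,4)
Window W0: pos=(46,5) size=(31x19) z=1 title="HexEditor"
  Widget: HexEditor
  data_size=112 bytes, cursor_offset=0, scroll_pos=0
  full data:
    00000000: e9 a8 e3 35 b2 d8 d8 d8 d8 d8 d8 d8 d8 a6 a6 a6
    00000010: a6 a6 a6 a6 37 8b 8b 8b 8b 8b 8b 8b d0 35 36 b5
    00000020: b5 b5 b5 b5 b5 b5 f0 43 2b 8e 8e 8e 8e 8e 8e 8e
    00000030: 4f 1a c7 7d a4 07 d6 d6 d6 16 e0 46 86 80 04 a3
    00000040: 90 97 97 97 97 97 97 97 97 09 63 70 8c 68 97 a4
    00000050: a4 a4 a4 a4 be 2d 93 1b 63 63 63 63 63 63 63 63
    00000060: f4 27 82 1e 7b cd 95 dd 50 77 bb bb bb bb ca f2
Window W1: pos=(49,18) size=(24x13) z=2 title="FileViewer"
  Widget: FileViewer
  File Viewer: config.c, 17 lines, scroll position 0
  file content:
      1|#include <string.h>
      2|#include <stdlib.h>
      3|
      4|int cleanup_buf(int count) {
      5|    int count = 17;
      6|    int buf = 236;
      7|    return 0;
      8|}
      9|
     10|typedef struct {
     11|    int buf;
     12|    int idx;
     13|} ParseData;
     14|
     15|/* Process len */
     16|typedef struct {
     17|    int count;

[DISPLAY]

                                                 
                   ┏━━━━━━━━━━━━━━━━━━━━━━━━━━━━━
                   ┃ HexEditor                   
                   ┠─────────────────────────────
                   ┃00000000  E9 a8 e3 35 b2 d8 d
                   ┃00000010  a6 a6 a6 a6 37 8b 8
                   ┃00000020  b5 b5 b5 b5 b5 b5 f
                   ┃00000030  4f 1a c7 7d a4 07 d
                   ┃00000040  90 97 97 97 97 97 9
                   ┃00000050  a4 a4 a4 a4 be 2d 9
                   ┃00000060  f4 27 82 1e 7b cd 9
                   ┃                             
                   ┃                             
                   ┃                             
                   ┃  ┏━━━━━━━━━━━━━━━━━━━━━━┓   
                   ┃  ┃ FileViewer           ┃   
                   ┃  ┠──────────────────────┨   
                   ┃  ┃#include <string.h>  ▲┃   
                   ┃  ┃#include <stdlib.h>  █┃   
                   ┗━━┃                     ░┃━━━
                      ┃int cleanup_buf(int c░┃   
                      ┃    int count = 17;  ░┃   


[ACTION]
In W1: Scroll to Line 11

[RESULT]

                                                 
                   ┏━━━━━━━━━━━━━━━━━━━━━━━━━━━━━
                   ┃ HexEditor                   
                   ┠─────────────────────────────
                   ┃00000000  E9 a8 e3 35 b2 d8 d
                   ┃00000010  a6 a6 a6 a6 37 8b 8
                   ┃00000020  b5 b5 b5 b5 b5 b5 f
                   ┃00000030  4f 1a c7 7d a4 07 d
                   ┃00000040  90 97 97 97 97 97 9
                   ┃00000050  a4 a4 a4 a4 be 2d 9
                   ┃00000060  f4 27 82 1e 7b cd 9
                   ┃                             
                   ┃                             
                   ┃                             
                   ┃  ┏━━━━━━━━━━━━━━━━━━━━━━┓   
                   ┃  ┃ FileViewer           ┃   
                   ┃  ┠──────────────────────┨   
                   ┃  ┃                     ▲┃   
                   ┃  ┃typedef struct {     ░┃   
                   ┗━━┃    int buf;         ░┃━━━
                      ┃    int idx;         ░┃   
                      ┃} ParseData;         ░┃   


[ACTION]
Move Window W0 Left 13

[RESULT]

                                                 
      ┏━━━━━━━━━━━━━━━━━━━━━━━━━━━━━┓            
      ┃ HexEditor                   ┃            
      ┠─────────────────────────────┨            
      ┃00000000  E9 a8 e3 35 b2 d8 d┃            
      ┃00000010  a6 a6 a6 a6 37 8b 8┃            
      ┃00000020  b5 b5 b5 b5 b5 b5 f┃            
      ┃00000030  4f 1a c7 7d a4 07 d┃            
      ┃00000040  90 97 97 97 97 97 9┃            
      ┃00000050  a4 a4 a4 a4 be 2d 9┃            
      ┃00000060  f4 27 82 1e 7b cd 9┃            
      ┃                             ┃            
      ┃                             ┃            
      ┃                             ┃            
      ┃               ┏━━━━━━━━━━━━━━━━━━━━━━┓   
      ┃               ┃ FileViewer           ┃   
      ┃               ┠──────────────────────┨   
      ┃               ┃                     ▲┃   
      ┃               ┃typedef struct {     ░┃   
      ┗━━━━━━━━━━━━━━━┃    int buf;         ░┃   
                      ┃    int idx;         ░┃   
                      ┃} ParseData;         ░┃   


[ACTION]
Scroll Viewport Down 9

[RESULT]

      ┃00000050  a4 a4 a4 a4 be 2d 9┃            
      ┃00000060  f4 27 82 1e 7b cd 9┃            
      ┃                             ┃            
      ┃                             ┃            
      ┃                             ┃            
      ┃               ┏━━━━━━━━━━━━━━━━━━━━━━┓   
      ┃               ┃ FileViewer           ┃   
      ┃               ┠──────────────────────┨   
      ┃               ┃                     ▲┃   
      ┃               ┃typedef struct {     ░┃   
      ┗━━━━━━━━━━━━━━━┃    int buf;         ░┃   
                      ┃    int idx;         ░┃   
                      ┃} ParseData;         ░┃   
                      ┃                     ░┃   
                      ┃/* Process len */    ░┃   
                      ┃typedef struct {     █┃   
                      ┃    int count;       ▼┃   
                      ┗━━━━━━━━━━━━━━━━━━━━━━┛   
                                                 
                                                 
                                                 
                                                 


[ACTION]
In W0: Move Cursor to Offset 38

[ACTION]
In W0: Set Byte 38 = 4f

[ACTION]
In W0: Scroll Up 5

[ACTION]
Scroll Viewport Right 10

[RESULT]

    ┃00000050  a4 a4 a4 a4 be 2d 9┃              
    ┃00000060  f4 27 82 1e 7b cd 9┃              
    ┃                             ┃              
    ┃                             ┃              
    ┃                             ┃              
    ┃               ┏━━━━━━━━━━━━━━━━━━━━━━┓     
    ┃               ┃ FileViewer           ┃     
    ┃               ┠──────────────────────┨     
    ┃               ┃                     ▲┃     
    ┃               ┃typedef struct {     ░┃     
    ┗━━━━━━━━━━━━━━━┃    int buf;         ░┃     
                    ┃    int idx;         ░┃     
                    ┃} ParseData;         ░┃     
                    ┃                     ░┃     
                    ┃/* Process len */    ░┃     
                    ┃typedef struct {     █┃     
                    ┃    int count;       ▼┃     
                    ┗━━━━━━━━━━━━━━━━━━━━━━┛     
                                                 
                                                 
                                                 
                                                 


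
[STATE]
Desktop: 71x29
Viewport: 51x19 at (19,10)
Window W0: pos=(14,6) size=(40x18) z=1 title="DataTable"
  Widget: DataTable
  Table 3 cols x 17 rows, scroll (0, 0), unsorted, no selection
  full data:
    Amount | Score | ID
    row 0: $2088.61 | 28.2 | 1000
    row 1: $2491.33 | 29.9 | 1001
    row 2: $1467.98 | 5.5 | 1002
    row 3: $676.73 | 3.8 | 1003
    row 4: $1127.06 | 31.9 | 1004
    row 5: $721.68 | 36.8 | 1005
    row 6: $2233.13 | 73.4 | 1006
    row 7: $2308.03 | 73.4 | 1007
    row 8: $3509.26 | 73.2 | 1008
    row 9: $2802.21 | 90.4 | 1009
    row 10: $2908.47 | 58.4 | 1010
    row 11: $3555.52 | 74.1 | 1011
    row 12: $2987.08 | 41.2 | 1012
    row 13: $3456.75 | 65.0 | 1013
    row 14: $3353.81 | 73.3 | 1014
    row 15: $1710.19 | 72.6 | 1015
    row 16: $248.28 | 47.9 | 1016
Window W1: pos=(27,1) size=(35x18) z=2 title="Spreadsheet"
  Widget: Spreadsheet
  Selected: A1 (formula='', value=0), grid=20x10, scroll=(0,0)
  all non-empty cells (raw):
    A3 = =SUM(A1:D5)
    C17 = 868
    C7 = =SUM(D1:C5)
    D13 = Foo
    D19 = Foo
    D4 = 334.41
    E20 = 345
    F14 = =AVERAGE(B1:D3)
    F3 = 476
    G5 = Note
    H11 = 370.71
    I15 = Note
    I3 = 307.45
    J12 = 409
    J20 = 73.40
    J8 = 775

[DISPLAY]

────┼───┃  4        0       0       0  334┃        
8.61│28.┃  5        0       0       0     ┃        
1.33│29.┃  6        0       0       0     ┃        
7.98│5.5┃  7        0       0  334.41     ┃        
.73 │3.8┃  8        0       0       0     ┃        
7.06│31.┃  9        0       0       0     ┃        
.68 │36.┃ 10        0       0       0     ┃        
3.13│73.┃ 11        0       0       0     ┃        
8.03│73.┗━━━━━━━━━━━━━━━━━━━━━━━━━━━━━━━━━┛        
9.26│73.2 │1008                   ┃                
2.21│90.4 │1009                   ┃                
8.47│58.4 │1010                   ┃                
5.52│74.1 │1011                   ┃                
━━━━━━━━━━━━━━━━━━━━━━━━━━━━━━━━━━┛                
                                                   
                                                   
                                                   
                                                   
                                                   


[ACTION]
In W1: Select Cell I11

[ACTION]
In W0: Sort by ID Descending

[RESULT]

────┼───┃  4        0       0       0  334┃        
.28 │47.┃  5        0       0       0     ┃        
0.19│72.┃  6        0       0       0     ┃        
3.81│73.┃  7        0       0  334.41     ┃        
6.75│65.┃  8        0       0       0     ┃        
7.08│41.┃  9        0       0       0     ┃        
5.52│74.┃ 10        0       0       0     ┃        
8.47│58.┃ 11        0       0       0     ┃        
2.21│90.┗━━━━━━━━━━━━━━━━━━━━━━━━━━━━━━━━━┛        
9.26│73.2 │1008                   ┃                
8.03│73.4 │1007                   ┃                
3.13│73.4 │1006                   ┃                
.68 │36.8 │1005                   ┃                
━━━━━━━━━━━━━━━━━━━━━━━━━━━━━━━━━━┛                
                                                   
                                                   
                                                   
                                                   
                                                   


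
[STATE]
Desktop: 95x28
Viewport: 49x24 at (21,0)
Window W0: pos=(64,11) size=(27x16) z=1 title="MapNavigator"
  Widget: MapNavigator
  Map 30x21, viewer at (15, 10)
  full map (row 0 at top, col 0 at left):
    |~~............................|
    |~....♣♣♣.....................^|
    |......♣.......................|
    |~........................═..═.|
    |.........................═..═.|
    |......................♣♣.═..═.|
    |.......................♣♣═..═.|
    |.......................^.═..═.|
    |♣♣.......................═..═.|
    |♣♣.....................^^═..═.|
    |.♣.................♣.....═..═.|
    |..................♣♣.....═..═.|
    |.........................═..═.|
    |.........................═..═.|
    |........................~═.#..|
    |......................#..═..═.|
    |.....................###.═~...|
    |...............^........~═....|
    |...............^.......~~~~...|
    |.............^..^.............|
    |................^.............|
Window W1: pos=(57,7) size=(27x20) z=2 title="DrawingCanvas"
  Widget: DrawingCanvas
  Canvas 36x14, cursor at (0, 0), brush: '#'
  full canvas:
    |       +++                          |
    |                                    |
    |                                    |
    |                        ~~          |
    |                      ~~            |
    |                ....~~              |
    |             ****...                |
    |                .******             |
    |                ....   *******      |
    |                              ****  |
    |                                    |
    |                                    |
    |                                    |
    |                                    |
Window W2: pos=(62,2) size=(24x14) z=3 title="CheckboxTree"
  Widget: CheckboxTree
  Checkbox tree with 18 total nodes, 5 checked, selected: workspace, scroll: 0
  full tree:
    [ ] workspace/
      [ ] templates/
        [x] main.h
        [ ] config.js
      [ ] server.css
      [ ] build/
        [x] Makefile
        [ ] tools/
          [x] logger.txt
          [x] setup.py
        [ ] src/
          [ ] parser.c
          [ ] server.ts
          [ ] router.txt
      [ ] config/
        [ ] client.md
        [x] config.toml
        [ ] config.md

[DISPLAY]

                                                 
                                                 
                                         ┏━━━━━━━
                                         ┃ Checkb
                                         ┠───────
                                         ┃>[-] wo
                                         ┃   [-] 
                                    ┏━━━━┃     [x
                                    ┃ Dra┃     [ 
                                    ┠────┃   [ ] 
                                    ┃+   ┃   [-] 
                                    ┃    ┃     [x
                                    ┃    ┃     [x
                                    ┃    ┃       
                                    ┃    ┃       
                                    ┃    ┗━━━━━━━
                                    ┃            
                                    ┃            
                                    ┃            
                                    ┃            
                                    ┃            
                                    ┃            
                                    ┃            
                                    ┃            


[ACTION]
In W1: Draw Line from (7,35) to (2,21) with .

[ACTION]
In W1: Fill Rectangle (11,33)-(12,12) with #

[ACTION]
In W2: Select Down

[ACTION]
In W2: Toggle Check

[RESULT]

                                                 
                                                 
                                         ┏━━━━━━━
                                         ┃ Checkb
                                         ┠───────
                                         ┃ [-] wo
                                         ┃>  [x] 
                                    ┏━━━━┃     [x
                                    ┃ Dra┃     [x
                                    ┠────┃   [ ] 
                                    ┃+   ┃   [-] 
                                    ┃    ┃     [x
                                    ┃    ┃     [x
                                    ┃    ┃       
                                    ┃    ┃       
                                    ┃    ┗━━━━━━━
                                    ┃            
                                    ┃            
                                    ┃            
                                    ┃            
                                    ┃            
                                    ┃            
                                    ┃            
                                    ┃            


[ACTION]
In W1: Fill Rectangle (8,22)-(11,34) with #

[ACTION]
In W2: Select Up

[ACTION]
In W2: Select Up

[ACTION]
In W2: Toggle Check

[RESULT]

                                                 
                                                 
                                         ┏━━━━━━━
                                         ┃ Checkb
                                         ┠───────
                                         ┃>[x] wo
                                         ┃   [x] 
                                    ┏━━━━┃     [x
                                    ┃ Dra┃     [x
                                    ┠────┃   [x] 
                                    ┃+   ┃   [x] 
                                    ┃    ┃     [x
                                    ┃    ┃     [x
                                    ┃    ┃       
                                    ┃    ┃       
                                    ┃    ┗━━━━━━━
                                    ┃            
                                    ┃            
                                    ┃            
                                    ┃            
                                    ┃            
                                    ┃            
                                    ┃            
                                    ┃            


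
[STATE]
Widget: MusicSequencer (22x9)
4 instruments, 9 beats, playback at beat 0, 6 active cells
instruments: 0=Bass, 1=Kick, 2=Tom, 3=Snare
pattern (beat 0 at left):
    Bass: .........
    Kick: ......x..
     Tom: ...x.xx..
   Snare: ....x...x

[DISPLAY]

      ▼12345678       
  Bass·········       
  Kick······█··       
   Tom···█·██··       
 Snare····█···█       
                      
                      
                      
                      


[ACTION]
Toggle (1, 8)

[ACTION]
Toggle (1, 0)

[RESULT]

      ▼12345678       
  Bass·········       
  Kick█·····█·█       
   Tom···█·██··       
 Snare····█···█       
                      
                      
                      
                      


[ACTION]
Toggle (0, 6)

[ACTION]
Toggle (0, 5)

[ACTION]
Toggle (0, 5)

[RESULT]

      ▼12345678       
  Bass······█··       
  Kick█·····█·█       
   Tom···█·██··       
 Snare····█···█       
                      
                      
                      
                      


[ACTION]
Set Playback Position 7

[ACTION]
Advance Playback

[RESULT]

      01234567▼       
  Bass······█··       
  Kick█·····█·█       
   Tom···█·██··       
 Snare····█···█       
                      
                      
                      
                      


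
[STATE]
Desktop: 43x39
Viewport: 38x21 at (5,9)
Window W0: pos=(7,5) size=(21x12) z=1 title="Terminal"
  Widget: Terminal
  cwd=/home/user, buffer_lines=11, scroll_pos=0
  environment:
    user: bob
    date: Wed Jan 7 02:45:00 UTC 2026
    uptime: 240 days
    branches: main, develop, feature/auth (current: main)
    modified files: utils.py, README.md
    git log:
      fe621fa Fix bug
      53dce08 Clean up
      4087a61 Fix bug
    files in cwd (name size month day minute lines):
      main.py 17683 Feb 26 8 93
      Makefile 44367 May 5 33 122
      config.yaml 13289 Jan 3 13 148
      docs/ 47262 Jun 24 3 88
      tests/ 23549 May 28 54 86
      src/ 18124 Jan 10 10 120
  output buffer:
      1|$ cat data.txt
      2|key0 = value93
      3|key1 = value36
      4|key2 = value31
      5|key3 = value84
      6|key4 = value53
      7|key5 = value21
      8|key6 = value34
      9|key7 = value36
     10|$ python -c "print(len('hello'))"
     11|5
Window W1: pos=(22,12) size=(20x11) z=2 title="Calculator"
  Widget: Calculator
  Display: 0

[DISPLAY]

  ┃key0 = value93     ┃               
  ┃key1 = value36     ┃               
  ┃key2 = value31     ┃               
  ┃key3 = value84┏━━━━━━━━━━━━━━━━━━┓ 
  ┃key4 = value53┃ Calculator       ┃ 
  ┃key5 = value21┠──────────────────┨ 
  ┃key6 = value34┃                 0┃ 
  ┗━━━━━━━━━━━━━━┃┌───┬───┬───┬───┐ ┃ 
                 ┃│ 7 │ 8 │ 9 │ ÷ │ ┃ 
                 ┃├───┼───┼───┼───┤ ┃ 
                 ┃│ 4 │ 5 │ 6 │ × │ ┃ 
                 ┃├───┼───┼───┼───┤ ┃ 
                 ┃│ 1 │ 2 │ 3 │ - │ ┃ 
                 ┗━━━━━━━━━━━━━━━━━━┛ 
                                      
                                      
                                      
                                      
                                      
                                      
                                      


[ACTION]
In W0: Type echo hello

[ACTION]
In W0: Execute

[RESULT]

  ┃key6 = value34     ┃               
  ┃key7 = value36     ┃               
  ┃$ python -c "print(┃               
  ┃5             ┏━━━━━━━━━━━━━━━━━━┓ 
  ┃$ echo hello  ┃ Calculator       ┃ 
  ┃hello         ┠──────────────────┨ 
  ┃$ █           ┃                 0┃ 
  ┗━━━━━━━━━━━━━━┃┌───┬───┬───┬───┐ ┃ 
                 ┃│ 7 │ 8 │ 9 │ ÷ │ ┃ 
                 ┃├───┼───┼───┼───┤ ┃ 
                 ┃│ 4 │ 5 │ 6 │ × │ ┃ 
                 ┃├───┼───┼───┼───┤ ┃ 
                 ┃│ 1 │ 2 │ 3 │ - │ ┃ 
                 ┗━━━━━━━━━━━━━━━━━━┛ 
                                      
                                      
                                      
                                      
                                      
                                      
                                      


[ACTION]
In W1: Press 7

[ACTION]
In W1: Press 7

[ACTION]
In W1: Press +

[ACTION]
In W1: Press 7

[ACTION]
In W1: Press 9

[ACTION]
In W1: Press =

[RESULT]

  ┃key6 = value34     ┃               
  ┃key7 = value36     ┃               
  ┃$ python -c "print(┃               
  ┃5             ┏━━━━━━━━━━━━━━━━━━┓ 
  ┃$ echo hello  ┃ Calculator       ┃ 
  ┃hello         ┠──────────────────┨ 
  ┃$ █           ┃               156┃ 
  ┗━━━━━━━━━━━━━━┃┌───┬───┬───┬───┐ ┃ 
                 ┃│ 7 │ 8 │ 9 │ ÷ │ ┃ 
                 ┃├───┼───┼───┼───┤ ┃ 
                 ┃│ 4 │ 5 │ 6 │ × │ ┃ 
                 ┃├───┼───┼───┼───┤ ┃ 
                 ┃│ 1 │ 2 │ 3 │ - │ ┃ 
                 ┗━━━━━━━━━━━━━━━━━━┛ 
                                      
                                      
                                      
                                      
                                      
                                      
                                      
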